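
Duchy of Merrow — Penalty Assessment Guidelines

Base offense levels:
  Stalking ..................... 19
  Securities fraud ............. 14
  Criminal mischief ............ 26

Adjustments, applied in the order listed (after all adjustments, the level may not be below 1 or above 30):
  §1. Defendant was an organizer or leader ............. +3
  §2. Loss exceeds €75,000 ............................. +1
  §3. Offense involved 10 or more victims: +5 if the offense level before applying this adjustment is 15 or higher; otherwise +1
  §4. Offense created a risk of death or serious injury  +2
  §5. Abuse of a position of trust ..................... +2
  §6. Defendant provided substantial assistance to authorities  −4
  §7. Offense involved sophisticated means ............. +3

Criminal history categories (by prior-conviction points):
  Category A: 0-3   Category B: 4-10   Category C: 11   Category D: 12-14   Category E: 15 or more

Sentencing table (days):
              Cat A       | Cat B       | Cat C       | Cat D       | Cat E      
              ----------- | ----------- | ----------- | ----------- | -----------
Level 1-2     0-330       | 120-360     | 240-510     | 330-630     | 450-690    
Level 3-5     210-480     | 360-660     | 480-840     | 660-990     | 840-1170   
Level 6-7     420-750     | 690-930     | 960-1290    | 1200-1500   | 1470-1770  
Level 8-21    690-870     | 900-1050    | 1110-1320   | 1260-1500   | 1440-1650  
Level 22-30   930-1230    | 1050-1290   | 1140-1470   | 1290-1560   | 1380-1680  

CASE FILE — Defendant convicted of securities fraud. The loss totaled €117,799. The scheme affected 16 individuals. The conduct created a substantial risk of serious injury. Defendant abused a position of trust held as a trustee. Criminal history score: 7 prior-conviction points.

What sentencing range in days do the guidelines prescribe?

Base offense level for securities fraud: 14.
§2 applies: 14 + 1 = 15.
§3 applies (level before this adjustment is 15 ≥ 15, so +5): 15 + 5 = 20.
§4 applies: 20 + 2 = 22.
§5 applies: 22 + 2 = 24.
§6 does not apply.
Final offense level: 24.
Criminal history: 7 prior points → Category B (4-10).
Level 24 falls in the 22-30 band.
Grid: Level 22-30 × Category B = 1050-1290 days.

1050-1290 days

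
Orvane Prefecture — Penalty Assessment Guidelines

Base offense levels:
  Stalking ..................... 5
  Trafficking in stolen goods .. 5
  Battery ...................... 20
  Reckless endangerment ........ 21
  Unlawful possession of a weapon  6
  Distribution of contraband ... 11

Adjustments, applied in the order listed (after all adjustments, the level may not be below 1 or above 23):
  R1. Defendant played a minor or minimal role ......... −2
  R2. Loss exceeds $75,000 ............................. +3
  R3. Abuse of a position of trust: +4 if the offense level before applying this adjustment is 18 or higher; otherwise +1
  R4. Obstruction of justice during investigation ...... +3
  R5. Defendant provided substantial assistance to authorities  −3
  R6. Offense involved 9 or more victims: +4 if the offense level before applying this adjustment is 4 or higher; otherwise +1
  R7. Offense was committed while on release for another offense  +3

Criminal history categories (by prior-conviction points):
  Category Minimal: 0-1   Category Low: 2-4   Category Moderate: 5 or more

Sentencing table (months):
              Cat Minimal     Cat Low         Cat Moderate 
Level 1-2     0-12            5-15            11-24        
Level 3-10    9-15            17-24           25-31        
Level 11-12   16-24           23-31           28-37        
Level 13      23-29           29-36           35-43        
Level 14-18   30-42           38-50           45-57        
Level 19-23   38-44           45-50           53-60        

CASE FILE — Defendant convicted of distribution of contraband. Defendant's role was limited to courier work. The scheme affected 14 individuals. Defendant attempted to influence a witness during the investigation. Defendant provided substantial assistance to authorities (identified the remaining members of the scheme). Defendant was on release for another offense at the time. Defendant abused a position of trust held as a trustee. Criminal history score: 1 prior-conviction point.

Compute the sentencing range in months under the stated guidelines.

30-42 months

Base offense level for distribution of contraband: 11.
R1 applies: 11 − 2 = 9.
R3 applies (level before this adjustment is 9 < 18, so +1): 9 + 1 = 10.
R4 applies: 10 + 3 = 13.
R5 applies: 13 − 3 = 10.
R6 applies (level before this adjustment is 10 ≥ 4, so +4): 10 + 4 = 14.
R7 applies: 14 + 3 = 17.
Final offense level: 17.
Criminal history: 1 prior point → Category Minimal (0-1).
Level 17 falls in the 14-18 band.
Grid: Level 14-18 × Category Minimal = 30-42 months.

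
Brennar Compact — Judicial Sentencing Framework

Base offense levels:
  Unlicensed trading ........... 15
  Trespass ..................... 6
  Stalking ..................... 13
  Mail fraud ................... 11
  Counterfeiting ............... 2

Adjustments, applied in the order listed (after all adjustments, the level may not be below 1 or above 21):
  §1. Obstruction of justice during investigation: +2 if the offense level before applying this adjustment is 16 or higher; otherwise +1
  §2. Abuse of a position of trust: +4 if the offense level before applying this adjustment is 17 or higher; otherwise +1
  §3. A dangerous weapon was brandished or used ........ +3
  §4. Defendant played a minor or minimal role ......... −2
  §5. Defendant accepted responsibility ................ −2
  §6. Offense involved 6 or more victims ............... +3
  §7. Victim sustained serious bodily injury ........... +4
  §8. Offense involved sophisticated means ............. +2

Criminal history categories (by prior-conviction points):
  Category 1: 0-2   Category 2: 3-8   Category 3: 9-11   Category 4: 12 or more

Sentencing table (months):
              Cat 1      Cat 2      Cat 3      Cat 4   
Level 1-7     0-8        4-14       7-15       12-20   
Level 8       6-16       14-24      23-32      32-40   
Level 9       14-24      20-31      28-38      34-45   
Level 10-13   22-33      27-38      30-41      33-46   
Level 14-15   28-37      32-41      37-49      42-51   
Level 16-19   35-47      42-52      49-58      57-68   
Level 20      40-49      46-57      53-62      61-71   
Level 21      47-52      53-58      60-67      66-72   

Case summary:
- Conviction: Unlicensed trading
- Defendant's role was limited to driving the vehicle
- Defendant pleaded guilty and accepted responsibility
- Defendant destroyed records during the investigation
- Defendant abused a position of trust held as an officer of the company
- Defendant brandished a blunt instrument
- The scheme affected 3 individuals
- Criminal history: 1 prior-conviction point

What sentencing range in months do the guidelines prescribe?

Base offense level for unlicensed trading: 15.
§1 applies (level before this adjustment is 15 < 16, so +1): 15 + 1 = 16.
§2 applies (level before this adjustment is 16 < 17, so +1): 16 + 1 = 17.
§3 applies: 17 + 3 = 20.
§4 applies: 20 − 2 = 18.
§5 applies: 18 − 2 = 16.
Final offense level: 16.
Criminal history: 1 prior point → Category 1 (0-2).
Level 16 falls in the 16-19 band.
Grid: Level 16-19 × Category 1 = 35-47 months.

35-47 months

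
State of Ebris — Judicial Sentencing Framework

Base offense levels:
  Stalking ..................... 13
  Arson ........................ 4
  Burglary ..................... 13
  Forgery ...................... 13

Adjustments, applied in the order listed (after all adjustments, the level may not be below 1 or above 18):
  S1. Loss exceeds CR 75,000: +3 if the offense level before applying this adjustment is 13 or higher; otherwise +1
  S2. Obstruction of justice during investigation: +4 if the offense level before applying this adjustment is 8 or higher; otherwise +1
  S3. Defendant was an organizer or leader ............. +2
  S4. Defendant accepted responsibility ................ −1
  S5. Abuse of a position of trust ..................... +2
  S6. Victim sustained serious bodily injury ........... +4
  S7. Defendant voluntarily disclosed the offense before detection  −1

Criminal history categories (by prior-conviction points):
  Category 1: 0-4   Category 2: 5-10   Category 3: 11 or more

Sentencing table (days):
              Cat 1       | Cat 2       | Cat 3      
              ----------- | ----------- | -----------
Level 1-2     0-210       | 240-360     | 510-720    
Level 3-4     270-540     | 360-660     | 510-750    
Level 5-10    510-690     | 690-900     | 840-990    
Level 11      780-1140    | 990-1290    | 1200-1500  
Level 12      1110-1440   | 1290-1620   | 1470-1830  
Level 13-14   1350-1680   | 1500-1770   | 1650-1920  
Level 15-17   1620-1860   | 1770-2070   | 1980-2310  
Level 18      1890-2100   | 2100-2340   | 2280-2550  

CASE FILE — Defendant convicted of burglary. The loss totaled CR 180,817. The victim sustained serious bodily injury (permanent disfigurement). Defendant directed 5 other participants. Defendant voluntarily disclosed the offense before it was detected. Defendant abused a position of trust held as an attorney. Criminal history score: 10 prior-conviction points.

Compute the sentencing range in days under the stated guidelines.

2100-2340 days

Base offense level for burglary: 13.
S1 applies (level before this adjustment is 13 ≥ 13, so +3): 13 + 3 = 16.
S2 does not apply.
S3 applies: 16 + 2 = 18.
S4 does not apply.
S5 applies: 18 + 2 = 20.
S6 applies: 20 + 4 = 24.
S7 applies: 24 − 1 = 23.
Level 23 exceeds the maximum of 18; capped at 18.
Final offense level: 18.
Criminal history: 10 prior points → Category 2 (5-10).
Level 18 falls in the 18 band.
Grid: Level 18 × Category 2 = 2100-2340 days.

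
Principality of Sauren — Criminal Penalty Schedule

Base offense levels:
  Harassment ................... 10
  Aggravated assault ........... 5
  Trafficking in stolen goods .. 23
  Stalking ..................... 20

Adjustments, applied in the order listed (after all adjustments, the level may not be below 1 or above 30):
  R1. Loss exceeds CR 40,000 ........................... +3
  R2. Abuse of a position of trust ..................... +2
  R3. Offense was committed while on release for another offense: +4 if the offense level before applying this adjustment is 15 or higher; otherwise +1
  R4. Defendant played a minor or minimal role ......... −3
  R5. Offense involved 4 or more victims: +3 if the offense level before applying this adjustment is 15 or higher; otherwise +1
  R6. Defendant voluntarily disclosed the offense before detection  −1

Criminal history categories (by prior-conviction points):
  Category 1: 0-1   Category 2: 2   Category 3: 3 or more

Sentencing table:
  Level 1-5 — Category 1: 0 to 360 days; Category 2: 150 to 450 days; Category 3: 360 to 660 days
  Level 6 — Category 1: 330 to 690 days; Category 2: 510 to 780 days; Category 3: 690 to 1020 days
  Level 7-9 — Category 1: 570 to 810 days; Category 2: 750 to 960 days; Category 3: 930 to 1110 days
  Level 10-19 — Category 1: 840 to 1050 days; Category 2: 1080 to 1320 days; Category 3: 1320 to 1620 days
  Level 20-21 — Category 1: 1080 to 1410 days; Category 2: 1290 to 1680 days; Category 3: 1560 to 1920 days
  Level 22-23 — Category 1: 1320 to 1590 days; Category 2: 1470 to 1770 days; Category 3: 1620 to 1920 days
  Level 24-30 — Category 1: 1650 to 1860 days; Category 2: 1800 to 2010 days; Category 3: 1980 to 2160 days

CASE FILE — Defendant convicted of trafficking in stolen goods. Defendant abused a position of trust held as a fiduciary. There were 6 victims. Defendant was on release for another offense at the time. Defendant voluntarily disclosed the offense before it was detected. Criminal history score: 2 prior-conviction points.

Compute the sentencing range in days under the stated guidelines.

1800-2010 days

Base offense level for trafficking in stolen goods: 23.
R1 does not apply.
R2 applies: 23 + 2 = 25.
R3 applies (level before this adjustment is 25 ≥ 15, so +4): 25 + 4 = 29.
R4 does not apply.
R5 applies (level before this adjustment is 29 ≥ 15, so +3): 29 + 3 = 32.
R6 applies: 32 − 1 = 31.
Level 31 exceeds the maximum of 30; capped at 30.
Final offense level: 30.
Criminal history: 2 prior points → Category 2 (2).
Level 30 falls in the 24-30 band.
Grid: Level 24-30 × Category 2 = 1800-2010 days.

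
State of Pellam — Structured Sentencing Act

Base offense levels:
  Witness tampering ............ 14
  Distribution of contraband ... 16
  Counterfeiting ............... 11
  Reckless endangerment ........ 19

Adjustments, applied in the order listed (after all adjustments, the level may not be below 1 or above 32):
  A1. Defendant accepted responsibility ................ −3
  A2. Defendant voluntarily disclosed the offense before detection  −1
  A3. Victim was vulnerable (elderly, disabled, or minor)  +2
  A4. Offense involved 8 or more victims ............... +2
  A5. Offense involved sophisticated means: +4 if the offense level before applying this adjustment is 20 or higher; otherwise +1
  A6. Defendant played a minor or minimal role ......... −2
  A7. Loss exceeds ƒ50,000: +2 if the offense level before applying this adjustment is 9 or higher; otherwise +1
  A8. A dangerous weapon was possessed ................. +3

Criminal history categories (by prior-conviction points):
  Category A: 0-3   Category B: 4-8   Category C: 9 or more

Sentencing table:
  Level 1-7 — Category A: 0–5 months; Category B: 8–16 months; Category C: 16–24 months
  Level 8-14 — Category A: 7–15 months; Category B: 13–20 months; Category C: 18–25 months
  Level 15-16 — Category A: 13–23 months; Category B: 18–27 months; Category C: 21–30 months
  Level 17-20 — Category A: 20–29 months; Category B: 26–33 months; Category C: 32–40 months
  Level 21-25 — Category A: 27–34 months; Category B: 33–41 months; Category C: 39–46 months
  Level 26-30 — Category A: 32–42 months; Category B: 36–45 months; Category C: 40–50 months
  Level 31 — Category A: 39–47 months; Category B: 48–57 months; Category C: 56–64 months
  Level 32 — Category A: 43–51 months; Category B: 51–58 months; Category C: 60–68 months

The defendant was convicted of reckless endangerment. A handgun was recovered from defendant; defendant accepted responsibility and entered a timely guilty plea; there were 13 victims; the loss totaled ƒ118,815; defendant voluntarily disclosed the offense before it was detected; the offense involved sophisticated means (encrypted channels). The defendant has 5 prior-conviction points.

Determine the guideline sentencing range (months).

33-41 months

Base offense level for reckless endangerment: 19.
A1 applies: 19 − 3 = 16.
A2 applies: 16 − 1 = 15.
A3 does not apply.
A4 applies: 15 + 2 = 17.
A5 applies (level before this adjustment is 17 < 20, so +1): 17 + 1 = 18.
A7 applies (level before this adjustment is 18 ≥ 9, so +2): 18 + 2 = 20.
A8 applies: 20 + 3 = 23.
Final offense level: 23.
Criminal history: 5 prior points → Category B (4-8).
Level 23 falls in the 21-25 band.
Grid: Level 21-25 × Category B = 33-41 months.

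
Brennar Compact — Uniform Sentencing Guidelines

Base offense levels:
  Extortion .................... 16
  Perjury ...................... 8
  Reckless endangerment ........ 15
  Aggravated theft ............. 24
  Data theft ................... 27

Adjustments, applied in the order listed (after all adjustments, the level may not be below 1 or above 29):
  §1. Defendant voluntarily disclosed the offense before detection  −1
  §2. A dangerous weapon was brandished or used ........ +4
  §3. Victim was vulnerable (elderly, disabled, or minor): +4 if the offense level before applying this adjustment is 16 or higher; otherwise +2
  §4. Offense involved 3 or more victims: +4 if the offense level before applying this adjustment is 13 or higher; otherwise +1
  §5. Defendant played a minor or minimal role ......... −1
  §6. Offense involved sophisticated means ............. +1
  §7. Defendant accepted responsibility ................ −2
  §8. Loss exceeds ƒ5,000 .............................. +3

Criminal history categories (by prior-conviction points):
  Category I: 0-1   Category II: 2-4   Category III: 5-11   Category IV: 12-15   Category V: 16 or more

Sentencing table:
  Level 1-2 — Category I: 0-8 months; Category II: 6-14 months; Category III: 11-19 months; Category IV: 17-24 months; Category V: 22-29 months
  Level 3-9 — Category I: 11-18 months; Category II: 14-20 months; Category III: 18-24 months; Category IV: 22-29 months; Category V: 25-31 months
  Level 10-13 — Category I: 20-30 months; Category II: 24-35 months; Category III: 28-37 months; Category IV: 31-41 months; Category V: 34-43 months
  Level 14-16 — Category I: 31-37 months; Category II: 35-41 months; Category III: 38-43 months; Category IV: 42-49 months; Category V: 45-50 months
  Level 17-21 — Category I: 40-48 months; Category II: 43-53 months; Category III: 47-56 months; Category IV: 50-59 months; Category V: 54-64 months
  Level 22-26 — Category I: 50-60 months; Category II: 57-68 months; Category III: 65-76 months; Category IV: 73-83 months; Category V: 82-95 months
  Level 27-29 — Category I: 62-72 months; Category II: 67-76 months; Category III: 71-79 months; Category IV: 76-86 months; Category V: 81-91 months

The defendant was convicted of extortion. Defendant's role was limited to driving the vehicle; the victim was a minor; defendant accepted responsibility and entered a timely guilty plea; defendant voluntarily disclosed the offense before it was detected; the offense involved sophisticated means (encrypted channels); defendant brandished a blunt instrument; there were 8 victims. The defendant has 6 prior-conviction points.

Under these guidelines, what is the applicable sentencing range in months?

Base offense level for extortion: 16.
§1 applies: 16 − 1 = 15.
§2 applies: 15 + 4 = 19.
§3 applies (level before this adjustment is 19 ≥ 16, so +4): 19 + 4 = 23.
§4 applies (level before this adjustment is 23 ≥ 13, so +4): 23 + 4 = 27.
§5 applies: 27 − 1 = 26.
§6 applies: 26 + 1 = 27.
§7 applies: 27 − 2 = 25.
§8 does not apply.
Final offense level: 25.
Criminal history: 6 prior points → Category III (5-11).
Level 25 falls in the 22-26 band.
Grid: Level 22-26 × Category III = 65-76 months.

65-76 months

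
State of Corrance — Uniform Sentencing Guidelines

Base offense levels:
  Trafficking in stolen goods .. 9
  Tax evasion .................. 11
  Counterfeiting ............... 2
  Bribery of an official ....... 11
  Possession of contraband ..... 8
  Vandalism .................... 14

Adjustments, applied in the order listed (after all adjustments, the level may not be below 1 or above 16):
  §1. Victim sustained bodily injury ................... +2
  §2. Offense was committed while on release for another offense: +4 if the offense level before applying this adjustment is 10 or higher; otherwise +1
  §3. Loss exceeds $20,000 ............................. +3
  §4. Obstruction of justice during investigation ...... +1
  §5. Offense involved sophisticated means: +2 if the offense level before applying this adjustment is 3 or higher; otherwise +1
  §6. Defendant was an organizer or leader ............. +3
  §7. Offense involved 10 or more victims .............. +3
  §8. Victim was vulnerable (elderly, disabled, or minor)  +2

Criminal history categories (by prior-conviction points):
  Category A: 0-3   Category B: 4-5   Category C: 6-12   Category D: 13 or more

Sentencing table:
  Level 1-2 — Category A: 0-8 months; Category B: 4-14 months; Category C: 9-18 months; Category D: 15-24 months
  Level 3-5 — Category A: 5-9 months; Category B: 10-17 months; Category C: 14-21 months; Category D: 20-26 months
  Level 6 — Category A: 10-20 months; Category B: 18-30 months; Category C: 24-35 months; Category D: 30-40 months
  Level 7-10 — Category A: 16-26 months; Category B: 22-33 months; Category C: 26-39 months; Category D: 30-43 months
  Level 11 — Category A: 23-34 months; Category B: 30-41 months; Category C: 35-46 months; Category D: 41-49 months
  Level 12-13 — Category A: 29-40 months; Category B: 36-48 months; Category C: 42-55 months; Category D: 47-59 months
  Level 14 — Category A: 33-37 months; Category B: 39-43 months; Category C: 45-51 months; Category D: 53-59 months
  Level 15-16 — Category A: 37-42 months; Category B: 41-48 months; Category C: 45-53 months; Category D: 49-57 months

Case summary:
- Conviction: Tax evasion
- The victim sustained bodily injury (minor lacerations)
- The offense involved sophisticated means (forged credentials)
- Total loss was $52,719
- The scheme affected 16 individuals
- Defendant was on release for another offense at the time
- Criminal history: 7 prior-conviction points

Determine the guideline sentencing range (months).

Base offense level for tax evasion: 11.
§1 applies: 11 + 2 = 13.
§2 applies (level before this adjustment is 13 ≥ 10, so +4): 13 + 4 = 17.
§3 applies: 17 + 3 = 20.
§5 applies (level before this adjustment is 20 ≥ 3, so +2): 20 + 2 = 22.
§6 does not apply.
§7 applies: 22 + 3 = 25.
Level 25 exceeds the maximum of 16; capped at 16.
Final offense level: 16.
Criminal history: 7 prior points → Category C (6-12).
Level 16 falls in the 15-16 band.
Grid: Level 15-16 × Category C = 45-53 months.

45-53 months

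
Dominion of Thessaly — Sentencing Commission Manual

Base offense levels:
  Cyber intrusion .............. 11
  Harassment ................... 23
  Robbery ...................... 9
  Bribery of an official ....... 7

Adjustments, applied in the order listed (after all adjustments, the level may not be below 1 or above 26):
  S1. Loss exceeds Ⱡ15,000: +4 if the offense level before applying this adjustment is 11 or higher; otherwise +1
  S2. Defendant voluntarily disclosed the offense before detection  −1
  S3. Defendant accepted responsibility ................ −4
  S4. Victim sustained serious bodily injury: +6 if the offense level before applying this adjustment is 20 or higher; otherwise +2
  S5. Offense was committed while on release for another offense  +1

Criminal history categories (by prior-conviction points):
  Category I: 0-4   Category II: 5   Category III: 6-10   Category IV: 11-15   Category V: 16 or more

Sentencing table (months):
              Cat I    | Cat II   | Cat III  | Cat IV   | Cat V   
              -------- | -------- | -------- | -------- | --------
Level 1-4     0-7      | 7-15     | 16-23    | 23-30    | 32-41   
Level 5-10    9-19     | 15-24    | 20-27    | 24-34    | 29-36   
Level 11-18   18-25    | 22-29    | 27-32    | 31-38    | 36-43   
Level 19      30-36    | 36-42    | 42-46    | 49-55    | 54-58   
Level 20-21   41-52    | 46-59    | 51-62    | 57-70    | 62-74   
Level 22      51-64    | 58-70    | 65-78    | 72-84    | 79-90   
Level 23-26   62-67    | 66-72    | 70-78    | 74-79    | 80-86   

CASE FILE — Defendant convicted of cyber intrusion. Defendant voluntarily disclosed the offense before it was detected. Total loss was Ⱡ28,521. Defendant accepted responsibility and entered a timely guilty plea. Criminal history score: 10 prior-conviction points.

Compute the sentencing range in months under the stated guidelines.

20-27 months

Base offense level for cyber intrusion: 11.
S1 applies (level before this adjustment is 11 ≥ 11, so +4): 11 + 4 = 15.
S2 applies: 15 − 1 = 14.
S3 applies: 14 − 4 = 10.
S4 does not apply.
S5 does not apply.
Final offense level: 10.
Criminal history: 10 prior points → Category III (6-10).
Level 10 falls in the 5-10 band.
Grid: Level 5-10 × Category III = 20-27 months.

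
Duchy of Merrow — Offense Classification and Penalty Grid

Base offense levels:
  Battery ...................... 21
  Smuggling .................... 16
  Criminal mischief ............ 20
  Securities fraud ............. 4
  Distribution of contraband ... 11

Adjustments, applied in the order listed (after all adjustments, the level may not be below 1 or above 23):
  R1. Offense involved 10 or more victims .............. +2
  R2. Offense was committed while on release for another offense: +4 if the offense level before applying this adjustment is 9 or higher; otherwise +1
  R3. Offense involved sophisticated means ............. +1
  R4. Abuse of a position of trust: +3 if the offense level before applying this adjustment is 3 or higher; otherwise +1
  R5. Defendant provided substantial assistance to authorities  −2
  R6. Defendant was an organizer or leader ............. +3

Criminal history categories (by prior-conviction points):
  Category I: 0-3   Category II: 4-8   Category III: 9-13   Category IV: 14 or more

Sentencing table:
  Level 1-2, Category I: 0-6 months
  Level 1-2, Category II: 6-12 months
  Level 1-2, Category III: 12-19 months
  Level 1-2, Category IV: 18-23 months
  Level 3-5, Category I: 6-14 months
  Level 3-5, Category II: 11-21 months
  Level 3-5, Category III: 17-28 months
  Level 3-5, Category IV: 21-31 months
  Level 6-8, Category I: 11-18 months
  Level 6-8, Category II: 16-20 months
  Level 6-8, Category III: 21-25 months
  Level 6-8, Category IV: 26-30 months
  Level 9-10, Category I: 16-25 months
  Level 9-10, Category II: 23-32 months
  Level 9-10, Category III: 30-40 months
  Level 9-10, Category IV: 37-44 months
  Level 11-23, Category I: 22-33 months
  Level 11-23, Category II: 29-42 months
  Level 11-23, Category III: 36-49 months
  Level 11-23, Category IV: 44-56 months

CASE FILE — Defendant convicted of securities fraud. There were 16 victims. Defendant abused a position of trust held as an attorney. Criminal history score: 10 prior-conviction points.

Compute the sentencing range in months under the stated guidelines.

Base offense level for securities fraud: 4.
R1 applies: 4 + 2 = 6.
R4 applies (level before this adjustment is 6 ≥ 3, so +3): 6 + 3 = 9.
R5 does not apply.
Final offense level: 9.
Criminal history: 10 prior points → Category III (9-13).
Level 9 falls in the 9-10 band.
Grid: Level 9-10 × Category III = 30-40 months.

30-40 months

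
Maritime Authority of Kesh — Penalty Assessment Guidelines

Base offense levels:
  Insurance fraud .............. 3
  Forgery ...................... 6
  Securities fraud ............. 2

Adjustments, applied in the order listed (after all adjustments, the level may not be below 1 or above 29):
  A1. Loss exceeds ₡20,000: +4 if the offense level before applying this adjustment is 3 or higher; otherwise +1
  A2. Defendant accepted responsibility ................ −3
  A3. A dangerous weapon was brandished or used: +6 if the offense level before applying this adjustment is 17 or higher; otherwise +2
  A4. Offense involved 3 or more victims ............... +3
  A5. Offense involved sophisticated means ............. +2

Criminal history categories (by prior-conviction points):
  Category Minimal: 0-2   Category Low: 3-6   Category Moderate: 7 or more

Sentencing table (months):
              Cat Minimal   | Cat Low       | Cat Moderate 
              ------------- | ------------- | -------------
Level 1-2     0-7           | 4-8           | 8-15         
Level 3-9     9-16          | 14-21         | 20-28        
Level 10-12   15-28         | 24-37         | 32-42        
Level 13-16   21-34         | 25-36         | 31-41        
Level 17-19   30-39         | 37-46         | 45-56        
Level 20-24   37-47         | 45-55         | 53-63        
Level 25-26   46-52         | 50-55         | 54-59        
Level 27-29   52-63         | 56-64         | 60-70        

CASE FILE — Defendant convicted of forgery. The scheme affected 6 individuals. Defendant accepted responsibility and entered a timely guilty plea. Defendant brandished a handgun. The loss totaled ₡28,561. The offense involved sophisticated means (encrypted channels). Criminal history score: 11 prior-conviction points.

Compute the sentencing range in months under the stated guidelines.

31-41 months

Base offense level for forgery: 6.
A1 applies (level before this adjustment is 6 ≥ 3, so +4): 6 + 4 = 10.
A2 applies: 10 − 3 = 7.
A3 applies (level before this adjustment is 7 < 17, so +2): 7 + 2 = 9.
A4 applies: 9 + 3 = 12.
A5 applies: 12 + 2 = 14.
Final offense level: 14.
Criminal history: 11 prior points → Category Moderate (7+).
Level 14 falls in the 13-16 band.
Grid: Level 13-16 × Category Moderate = 31-41 months.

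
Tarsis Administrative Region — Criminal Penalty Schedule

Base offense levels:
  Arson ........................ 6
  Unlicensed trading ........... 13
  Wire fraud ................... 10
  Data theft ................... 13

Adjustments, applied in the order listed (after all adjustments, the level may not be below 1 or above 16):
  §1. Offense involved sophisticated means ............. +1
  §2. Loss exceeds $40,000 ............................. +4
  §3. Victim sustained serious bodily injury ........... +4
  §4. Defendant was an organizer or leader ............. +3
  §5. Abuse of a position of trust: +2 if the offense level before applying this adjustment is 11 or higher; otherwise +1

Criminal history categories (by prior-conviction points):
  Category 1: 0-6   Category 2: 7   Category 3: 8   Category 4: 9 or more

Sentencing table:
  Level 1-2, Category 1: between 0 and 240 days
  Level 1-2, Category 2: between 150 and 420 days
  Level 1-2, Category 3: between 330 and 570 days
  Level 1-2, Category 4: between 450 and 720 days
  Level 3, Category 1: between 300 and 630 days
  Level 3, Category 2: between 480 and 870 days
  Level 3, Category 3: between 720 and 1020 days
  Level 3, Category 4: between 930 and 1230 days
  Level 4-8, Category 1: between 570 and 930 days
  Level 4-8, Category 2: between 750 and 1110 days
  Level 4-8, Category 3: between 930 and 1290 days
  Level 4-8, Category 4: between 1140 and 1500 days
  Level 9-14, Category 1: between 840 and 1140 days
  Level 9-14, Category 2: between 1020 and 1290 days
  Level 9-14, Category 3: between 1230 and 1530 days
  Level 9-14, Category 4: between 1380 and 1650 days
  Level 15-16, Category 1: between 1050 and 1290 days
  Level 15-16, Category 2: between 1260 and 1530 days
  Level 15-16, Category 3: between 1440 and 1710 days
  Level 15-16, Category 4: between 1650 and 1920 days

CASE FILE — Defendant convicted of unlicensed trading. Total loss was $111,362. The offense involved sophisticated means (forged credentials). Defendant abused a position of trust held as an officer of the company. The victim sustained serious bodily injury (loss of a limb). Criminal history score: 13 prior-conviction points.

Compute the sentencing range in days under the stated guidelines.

1650-1920 days

Base offense level for unlicensed trading: 13.
§1 applies: 13 + 1 = 14.
§2 applies: 14 + 4 = 18.
§3 applies: 18 + 4 = 22.
§5 applies (level before this adjustment is 22 ≥ 11, so +2): 22 + 2 = 24.
Level 24 exceeds the maximum of 16; capped at 16.
Final offense level: 16.
Criminal history: 13 prior points → Category 4 (9+).
Level 16 falls in the 15-16 band.
Grid: Level 15-16 × Category 4 = 1650-1920 days.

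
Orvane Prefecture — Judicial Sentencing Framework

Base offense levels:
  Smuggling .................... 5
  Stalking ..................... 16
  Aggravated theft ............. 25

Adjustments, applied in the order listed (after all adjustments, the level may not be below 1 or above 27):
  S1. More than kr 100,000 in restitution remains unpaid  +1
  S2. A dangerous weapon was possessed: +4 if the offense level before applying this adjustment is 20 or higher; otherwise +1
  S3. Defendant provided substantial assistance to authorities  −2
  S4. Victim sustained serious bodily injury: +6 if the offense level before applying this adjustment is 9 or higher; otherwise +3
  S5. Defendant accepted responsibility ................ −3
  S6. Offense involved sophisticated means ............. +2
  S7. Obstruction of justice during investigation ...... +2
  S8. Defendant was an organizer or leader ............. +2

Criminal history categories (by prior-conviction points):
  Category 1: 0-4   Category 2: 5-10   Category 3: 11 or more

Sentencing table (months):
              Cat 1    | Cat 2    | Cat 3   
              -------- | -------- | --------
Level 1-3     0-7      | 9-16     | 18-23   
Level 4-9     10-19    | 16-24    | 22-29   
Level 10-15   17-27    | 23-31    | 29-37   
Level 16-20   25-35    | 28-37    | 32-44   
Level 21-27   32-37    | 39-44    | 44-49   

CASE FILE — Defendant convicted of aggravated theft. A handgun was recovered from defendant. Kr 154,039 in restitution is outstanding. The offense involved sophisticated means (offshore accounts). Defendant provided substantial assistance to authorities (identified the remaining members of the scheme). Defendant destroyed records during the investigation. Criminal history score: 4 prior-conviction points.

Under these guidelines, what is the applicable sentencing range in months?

Base offense level for aggravated theft: 25.
S1 applies: 25 + 1 = 26.
S2 applies (level before this adjustment is 26 ≥ 20, so +4): 26 + 4 = 30.
S3 applies: 30 − 2 = 28.
S5 does not apply.
S6 applies: 28 + 2 = 30.
S7 applies: 30 + 2 = 32.
Level 32 exceeds the maximum of 27; capped at 27.
Final offense level: 27.
Criminal history: 4 prior points → Category 1 (0-4).
Level 27 falls in the 21-27 band.
Grid: Level 21-27 × Category 1 = 32-37 months.

32-37 months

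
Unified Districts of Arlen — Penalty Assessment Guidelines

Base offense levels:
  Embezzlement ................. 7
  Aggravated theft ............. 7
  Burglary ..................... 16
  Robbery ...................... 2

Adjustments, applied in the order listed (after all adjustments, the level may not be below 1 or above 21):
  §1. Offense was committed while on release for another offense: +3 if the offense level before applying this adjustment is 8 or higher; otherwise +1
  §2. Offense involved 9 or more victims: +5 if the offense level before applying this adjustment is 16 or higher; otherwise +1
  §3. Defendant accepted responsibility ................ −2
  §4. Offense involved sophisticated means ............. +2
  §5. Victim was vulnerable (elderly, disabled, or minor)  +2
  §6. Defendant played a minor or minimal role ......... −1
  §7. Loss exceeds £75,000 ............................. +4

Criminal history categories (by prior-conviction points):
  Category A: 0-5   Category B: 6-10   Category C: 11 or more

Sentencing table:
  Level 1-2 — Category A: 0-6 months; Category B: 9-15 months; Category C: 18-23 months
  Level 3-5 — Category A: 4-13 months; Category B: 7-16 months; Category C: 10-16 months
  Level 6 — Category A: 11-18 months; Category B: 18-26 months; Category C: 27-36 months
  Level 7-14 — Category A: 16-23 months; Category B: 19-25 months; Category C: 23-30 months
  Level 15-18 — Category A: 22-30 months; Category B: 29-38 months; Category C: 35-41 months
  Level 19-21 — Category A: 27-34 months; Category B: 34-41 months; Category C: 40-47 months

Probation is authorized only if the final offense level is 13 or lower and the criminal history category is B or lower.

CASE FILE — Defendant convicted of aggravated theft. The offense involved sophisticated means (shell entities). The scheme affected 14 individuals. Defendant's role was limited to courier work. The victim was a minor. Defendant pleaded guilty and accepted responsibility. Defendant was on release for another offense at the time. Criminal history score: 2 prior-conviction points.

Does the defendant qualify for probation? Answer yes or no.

Base offense level for aggravated theft: 7.
§1 applies (level before this adjustment is 7 < 8, so +1): 7 + 1 = 8.
§2 applies (level before this adjustment is 8 < 16, so +1): 8 + 1 = 9.
§3 applies: 9 − 2 = 7.
§4 applies: 7 + 2 = 9.
§5 applies: 9 + 2 = 11.
§6 applies: 11 − 1 = 10.
§7 does not apply.
Final offense level: 10.
Criminal history: 2 prior points → Category A (0-5).
Level 10 falls in the 7-14 band.
Grid: Level 7-14 × Category A = 16-23 months.
Probation check: level 10 ≤ 13 and category A ≤ B → eligible.

Yes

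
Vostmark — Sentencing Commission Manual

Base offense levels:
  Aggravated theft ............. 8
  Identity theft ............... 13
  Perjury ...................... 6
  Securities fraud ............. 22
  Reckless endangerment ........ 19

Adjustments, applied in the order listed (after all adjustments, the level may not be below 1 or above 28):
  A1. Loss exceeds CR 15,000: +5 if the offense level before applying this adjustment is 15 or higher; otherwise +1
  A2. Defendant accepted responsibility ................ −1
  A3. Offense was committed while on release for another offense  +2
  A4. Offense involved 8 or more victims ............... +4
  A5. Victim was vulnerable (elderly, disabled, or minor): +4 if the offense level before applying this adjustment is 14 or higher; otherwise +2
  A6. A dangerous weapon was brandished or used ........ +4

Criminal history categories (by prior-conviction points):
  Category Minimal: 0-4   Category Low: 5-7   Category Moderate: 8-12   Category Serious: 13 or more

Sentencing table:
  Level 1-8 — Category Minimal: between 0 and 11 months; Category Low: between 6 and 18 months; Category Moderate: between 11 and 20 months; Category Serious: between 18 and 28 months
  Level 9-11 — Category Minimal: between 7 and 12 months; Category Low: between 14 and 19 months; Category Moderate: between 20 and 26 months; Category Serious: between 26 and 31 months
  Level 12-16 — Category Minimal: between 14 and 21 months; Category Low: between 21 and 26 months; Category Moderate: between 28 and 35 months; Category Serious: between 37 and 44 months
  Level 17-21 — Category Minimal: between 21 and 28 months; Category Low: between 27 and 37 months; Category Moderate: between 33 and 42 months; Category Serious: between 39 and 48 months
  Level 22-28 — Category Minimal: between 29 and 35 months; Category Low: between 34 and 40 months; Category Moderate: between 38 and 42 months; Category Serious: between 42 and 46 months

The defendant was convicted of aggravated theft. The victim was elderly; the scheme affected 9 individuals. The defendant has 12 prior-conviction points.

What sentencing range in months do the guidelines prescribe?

28-35 months

Base offense level for aggravated theft: 8.
A1 does not apply.
A2 does not apply.
A3 does not apply.
A4 applies: 8 + 4 = 12.
A5 applies (level before this adjustment is 12 < 14, so +2): 12 + 2 = 14.
Final offense level: 14.
Criminal history: 12 prior points → Category Moderate (8-12).
Level 14 falls in the 12-16 band.
Grid: Level 12-16 × Category Moderate = 28-35 months.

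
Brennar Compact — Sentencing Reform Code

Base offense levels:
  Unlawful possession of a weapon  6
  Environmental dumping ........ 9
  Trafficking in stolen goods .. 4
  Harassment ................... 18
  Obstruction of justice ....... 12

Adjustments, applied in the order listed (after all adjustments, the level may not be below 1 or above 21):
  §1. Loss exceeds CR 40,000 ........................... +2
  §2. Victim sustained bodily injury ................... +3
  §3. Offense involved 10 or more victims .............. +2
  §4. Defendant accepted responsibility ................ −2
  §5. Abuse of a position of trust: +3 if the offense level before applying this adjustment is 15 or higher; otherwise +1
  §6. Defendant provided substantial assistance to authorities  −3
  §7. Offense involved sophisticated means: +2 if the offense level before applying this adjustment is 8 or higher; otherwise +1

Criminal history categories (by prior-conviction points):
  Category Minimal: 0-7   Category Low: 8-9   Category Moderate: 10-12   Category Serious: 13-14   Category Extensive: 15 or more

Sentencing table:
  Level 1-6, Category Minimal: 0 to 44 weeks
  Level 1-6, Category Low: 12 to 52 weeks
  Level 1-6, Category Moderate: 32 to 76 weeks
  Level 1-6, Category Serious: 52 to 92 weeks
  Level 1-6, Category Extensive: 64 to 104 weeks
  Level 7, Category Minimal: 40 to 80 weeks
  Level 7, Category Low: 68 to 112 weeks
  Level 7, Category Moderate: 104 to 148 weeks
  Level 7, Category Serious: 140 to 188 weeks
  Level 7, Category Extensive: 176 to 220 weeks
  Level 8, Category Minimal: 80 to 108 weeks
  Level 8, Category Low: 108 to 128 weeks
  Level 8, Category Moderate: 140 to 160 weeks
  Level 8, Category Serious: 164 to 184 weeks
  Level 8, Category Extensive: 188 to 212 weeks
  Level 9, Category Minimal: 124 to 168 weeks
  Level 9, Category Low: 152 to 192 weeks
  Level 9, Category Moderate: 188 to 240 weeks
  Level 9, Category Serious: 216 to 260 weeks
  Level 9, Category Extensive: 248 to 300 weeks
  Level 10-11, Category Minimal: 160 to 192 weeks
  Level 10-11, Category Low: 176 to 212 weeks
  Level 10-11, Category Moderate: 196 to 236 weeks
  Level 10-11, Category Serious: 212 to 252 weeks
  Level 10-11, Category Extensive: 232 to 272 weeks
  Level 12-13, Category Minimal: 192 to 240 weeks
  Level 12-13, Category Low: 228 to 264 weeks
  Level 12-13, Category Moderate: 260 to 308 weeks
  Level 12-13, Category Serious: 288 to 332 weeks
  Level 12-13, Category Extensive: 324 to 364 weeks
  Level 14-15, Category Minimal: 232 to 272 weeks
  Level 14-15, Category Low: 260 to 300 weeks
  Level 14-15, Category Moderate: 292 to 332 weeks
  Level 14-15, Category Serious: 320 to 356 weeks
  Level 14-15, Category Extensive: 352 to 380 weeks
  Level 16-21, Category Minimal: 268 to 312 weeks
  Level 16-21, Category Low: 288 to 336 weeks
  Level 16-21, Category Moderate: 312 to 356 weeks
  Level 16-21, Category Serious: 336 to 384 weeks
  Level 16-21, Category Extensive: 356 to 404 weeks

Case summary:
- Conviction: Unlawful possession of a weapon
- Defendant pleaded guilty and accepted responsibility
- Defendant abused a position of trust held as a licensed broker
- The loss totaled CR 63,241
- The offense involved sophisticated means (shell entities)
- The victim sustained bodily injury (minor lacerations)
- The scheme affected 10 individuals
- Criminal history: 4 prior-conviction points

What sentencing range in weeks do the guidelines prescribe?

Base offense level for unlawful possession of a weapon: 6.
§1 applies: 6 + 2 = 8.
§2 applies: 8 + 3 = 11.
§3 applies: 11 + 2 = 13.
§4 applies: 13 − 2 = 11.
§5 applies (level before this adjustment is 11 < 15, so +1): 11 + 1 = 12.
§6 does not apply.
§7 applies (level before this adjustment is 12 ≥ 8, so +2): 12 + 2 = 14.
Final offense level: 14.
Criminal history: 4 prior points → Category Minimal (0-7).
Level 14 falls in the 14-15 band.
Grid: Level 14-15 × Category Minimal = 232-272 weeks.

232-272 weeks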